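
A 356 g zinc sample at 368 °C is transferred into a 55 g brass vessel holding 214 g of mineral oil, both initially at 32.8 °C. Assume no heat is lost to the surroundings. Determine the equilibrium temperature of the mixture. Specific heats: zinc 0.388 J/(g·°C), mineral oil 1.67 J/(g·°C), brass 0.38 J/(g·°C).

T_f ≈ 122.5 °C

Net heat exchanged in the isolated system is zero:
356×0.388×(T − 368) + 214×1.67×(T − 32.8) + 55×0.38×(T − 32.8) = 0
516.41 T = 63239
T = 63239/516.41 ≈ 122.46 °C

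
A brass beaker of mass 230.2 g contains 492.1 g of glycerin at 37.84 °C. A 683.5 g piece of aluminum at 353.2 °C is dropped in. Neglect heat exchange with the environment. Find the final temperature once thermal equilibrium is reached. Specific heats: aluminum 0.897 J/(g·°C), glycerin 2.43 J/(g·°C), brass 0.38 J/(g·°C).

With ΣQ=0 the equilibrium temperature is the m·c-weighted mean:
T_f = (613.1·353.2 + 1195.8·37.84 + 87.48·37.84) / (613.1 + 1195.8 + 87.48)
    = 265106 / 1896.4 ≈ 139.80 °C

T_f ≈ 139.8 °C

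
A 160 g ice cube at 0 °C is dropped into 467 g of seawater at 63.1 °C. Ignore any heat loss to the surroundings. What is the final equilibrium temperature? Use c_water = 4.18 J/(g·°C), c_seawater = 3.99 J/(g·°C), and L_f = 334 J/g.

T_f ≈ 25.3 °C

Let T be the final temperature. ΣQ_i = 0:
latent heat to melt: 160×334 = 53440; meltwater 0→T: 160×4.18×T = 668.8 T; seawater cools: 467×3.99×(T − 63.1) = 1863.3(T − 63.1)
2532.1 T = 117576 − 53440 = 64136
T ≈ 25.33 °C — above 0 °C, consistent with complete melting.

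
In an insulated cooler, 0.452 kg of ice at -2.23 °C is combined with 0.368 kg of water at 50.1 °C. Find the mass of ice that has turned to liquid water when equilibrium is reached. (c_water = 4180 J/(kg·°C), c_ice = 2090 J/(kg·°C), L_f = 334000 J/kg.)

Cooling the water to 0 °C releases 0.368×4180×50.1 = 77066 J.
Warming the ice to 0 °C takes 0.452×2090×2.23 = 2106.6 J, leaving 74959 J for melting.
To melt every bit of ice: 0.452×334000 = 150968 J.
Since 74959 < 150968 J, not all the ice melts; equilibrium is at 0 °C.
Mass melted = 74959/334000 ≈ 0.2244 kg.

m_melted ≈ 0.224 kg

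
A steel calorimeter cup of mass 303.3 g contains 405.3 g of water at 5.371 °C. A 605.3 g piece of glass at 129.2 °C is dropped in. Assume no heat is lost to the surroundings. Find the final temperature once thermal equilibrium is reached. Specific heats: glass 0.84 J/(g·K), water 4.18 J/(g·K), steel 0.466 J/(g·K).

Heat gained plus heat lost sum to zero:
605.3*0.84*(T − 129.2) + 405.3*4.18*(T − 5.371) + 303.3*0.466*(T − 5.371) = 0
(508.45 + 1694.2 + 141.34) T = 508.45*129.2 + 1694.2*5.371 + 141.34*5.371
T ≈ 32.23 °C

T_f ≈ 32.2 °C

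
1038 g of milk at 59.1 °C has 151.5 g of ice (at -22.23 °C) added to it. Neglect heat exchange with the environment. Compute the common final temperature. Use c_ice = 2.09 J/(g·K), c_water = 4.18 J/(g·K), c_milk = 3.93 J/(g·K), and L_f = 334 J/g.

T_f ≈ 38.9 °C

Energy balance with sensible and latent terms:
warm ice to 0 °C: 151.5×2.09×(0 − (-22.23)) = 7038.8; fusion: m_ice L_f = 151.5×334 = 50601; warm the meltwater: 633.27 T; milk: 4079.3(T − 59.1)
4712.6 T = 241089 − 57640 = 183449
T ≈ 38.93 °C — above 0 °C, consistent with complete melting.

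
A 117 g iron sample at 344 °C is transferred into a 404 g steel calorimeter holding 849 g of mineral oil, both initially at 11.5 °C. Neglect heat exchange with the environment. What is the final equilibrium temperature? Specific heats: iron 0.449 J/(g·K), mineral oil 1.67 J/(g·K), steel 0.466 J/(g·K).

Let T be the final temperature. ΣQ_i = 0:
117·0.449·(T − 344) + 849·1.67·(T − 11.5) + 404·0.466·(T − 11.5) = 0
52.53(T − 344) + 1417.8(T − 11.5) + 188.26(T − 11.5) = 0
1658.6 T = 36541
T ≈ 22.03 °C

T_f ≈ 22.0 °C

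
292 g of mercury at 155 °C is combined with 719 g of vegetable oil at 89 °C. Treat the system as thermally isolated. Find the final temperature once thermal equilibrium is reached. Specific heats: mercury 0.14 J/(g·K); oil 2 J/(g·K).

T_f ≈ 90.8 °C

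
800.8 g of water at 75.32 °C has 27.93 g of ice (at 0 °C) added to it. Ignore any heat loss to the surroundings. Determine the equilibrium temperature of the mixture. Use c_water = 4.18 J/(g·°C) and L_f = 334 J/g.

T_f ≈ 70.1 °C

Sum of m c ΔT and latent-heat terms is zero:
fusion: m_ice L_f = 27.93×334 = 9328.6
  warm the meltwater: 116.75 T
  water cools: 800.8×4.18×(T − 75.32) = 3347.3(T − 75.32)
3464.1 T = 252122 − 9328.6 = 242793
T ≈ 70.09 °C. Since T > 0 °C, the all-ice-melts assumption holds.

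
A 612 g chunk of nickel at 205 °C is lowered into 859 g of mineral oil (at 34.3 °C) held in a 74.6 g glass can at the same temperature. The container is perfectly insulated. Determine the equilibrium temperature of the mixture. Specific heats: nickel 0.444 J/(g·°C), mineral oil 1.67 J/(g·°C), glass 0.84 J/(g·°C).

Taking heat into each body as positive, Σ m c ΔT = 0:
612×0.444×(T − 205) + 859×1.67×(T − 34.3) + 74.6×0.84×(T − 34.3) = 0
271.73(T − 205) + 1434.5(T − 34.3) + 62.66(T − 34.3) = 0
1768.9 T = 107058
T ≈ 60.52 °C

T_f ≈ 60.5 °C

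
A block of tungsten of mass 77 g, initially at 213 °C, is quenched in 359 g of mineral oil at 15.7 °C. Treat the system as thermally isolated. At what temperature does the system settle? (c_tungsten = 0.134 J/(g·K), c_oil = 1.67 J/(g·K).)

T_f ≈ 19.0 °C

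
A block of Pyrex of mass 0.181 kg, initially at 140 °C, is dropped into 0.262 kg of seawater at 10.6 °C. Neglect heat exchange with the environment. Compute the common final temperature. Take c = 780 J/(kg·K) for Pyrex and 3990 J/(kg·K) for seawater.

T_f ≈ 26.0 °C

T_f = Σ m_i c_i T_i / Σ m_i c_i:
T_f = (141.18·140 + 1045.4·10.6) / (141.18 + 1045.4)
    = 30846 / 1186.6 ≈ 26.00 °C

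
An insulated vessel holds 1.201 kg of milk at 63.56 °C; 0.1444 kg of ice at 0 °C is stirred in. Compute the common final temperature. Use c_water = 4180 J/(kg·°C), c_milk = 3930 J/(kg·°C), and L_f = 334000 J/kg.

T_f ≈ 47.3 °C

Net heat exchanged in the isolated system is zero:
fusion: m_ice L_f = 0.1444×334000 = 48230
  meltwater 0→T: 0.1444×4180×T = 603.59 T
  milk cools: 1.201×3930×(T − 63.56) = 4719.9(T − 63.56)
5323.5 T = 299999 − 48230 = 251769
T ≈ 47.29 °C (positive, so assuming full melt was valid).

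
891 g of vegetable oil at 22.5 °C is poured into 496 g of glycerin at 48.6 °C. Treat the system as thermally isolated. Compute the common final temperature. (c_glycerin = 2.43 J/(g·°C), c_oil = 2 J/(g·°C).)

T_f ≈ 33.0 °C

Taking heat into each body as positive, Σ m c ΔT = 0:
496·2.43·(T − 48.6) + 891·2·(T − 22.5) = 0
1205.3(T − 48.6) + 1782(T − 22.5) = 0
(1205.3 + 1782) T = 1205.3·48.6 + 1782·22.5
T = 98672 / 2987.3 = 33 °C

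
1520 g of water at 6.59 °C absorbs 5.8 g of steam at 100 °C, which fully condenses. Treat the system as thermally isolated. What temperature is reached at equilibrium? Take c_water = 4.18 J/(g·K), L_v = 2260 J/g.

Conservation of energy gives ΣQ = 0:
condense steam: −5.8×2260 = −13108; condensate cools 100→T: 5.8×4.18×(T − 100) = 24.24(T − 100); original water: 6353.6(T − 6.59)
6377.8 T = 13108 + 2424.4 + 41870 = 57403
T ≈ 9.00 °C — below 100 °C, confirming all the steam condensed.

T_f ≈ 9.0 °C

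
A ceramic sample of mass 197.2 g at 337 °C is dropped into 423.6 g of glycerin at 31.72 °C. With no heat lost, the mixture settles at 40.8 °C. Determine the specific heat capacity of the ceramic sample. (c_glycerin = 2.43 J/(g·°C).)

c ≈ 0.16 J/(g·°C)

Let T be the final temperature. ΣQ_i = 0:
197.2·c·(40.8 − 337) + 423.6·2.43·(40.8 − 31.72) = 0
-58411 c = -9346.5
c = -9346.5/-58411 ≈ 0.16 J/(g·°C)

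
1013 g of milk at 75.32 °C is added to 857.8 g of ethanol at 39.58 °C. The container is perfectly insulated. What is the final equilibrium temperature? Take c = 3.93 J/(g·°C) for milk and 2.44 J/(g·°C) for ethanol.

T_f ≈ 63.0 °C

Energy conservation, ΣQ = 0:
1013×3.93×(T − 75.32) + 857.8×2.44×(T − 39.58) = 0
(3981.1 + 2093) T = 3981.1×75.32 + 2093×39.58
T ≈ 63.00 °C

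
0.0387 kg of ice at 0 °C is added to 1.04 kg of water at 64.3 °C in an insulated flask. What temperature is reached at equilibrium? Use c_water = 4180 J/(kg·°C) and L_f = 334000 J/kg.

T_f ≈ 59.1 °C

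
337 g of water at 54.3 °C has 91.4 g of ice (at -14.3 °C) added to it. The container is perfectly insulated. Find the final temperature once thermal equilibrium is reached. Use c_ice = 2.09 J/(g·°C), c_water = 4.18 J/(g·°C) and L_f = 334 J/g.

T_f ≈ 24.1 °C

Sum of m c ΔT and latent-heat terms is zero:
ice -14.3→0 °C: 91.4×2.09×14.3 = 2731.7; fusion: m_ice L_f = 91.4×334 = 30528; meltwater 0→T: 91.4×4.18×T = 382.05 T; water cools: 337×4.18×(T − 54.3) = 1408.7(T − 54.3)
1790.7 T = 76490 − 33259 = 43231
T ≈ 24.14 °C (positive, so assuming full melt was valid).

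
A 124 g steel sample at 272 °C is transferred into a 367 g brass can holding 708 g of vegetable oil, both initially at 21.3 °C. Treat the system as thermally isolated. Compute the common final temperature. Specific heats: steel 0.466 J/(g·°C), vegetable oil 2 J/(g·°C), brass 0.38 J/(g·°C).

T_f ≈ 30.3 °C

Heat gained plus heat lost sum to zero:
124·0.466·(T − 272) + 708·2·(T − 21.3) + 367·0.38·(T − 21.3) = 0
1613.2 T = 48849
T = 48849 / 1613.2 = 30.3 °C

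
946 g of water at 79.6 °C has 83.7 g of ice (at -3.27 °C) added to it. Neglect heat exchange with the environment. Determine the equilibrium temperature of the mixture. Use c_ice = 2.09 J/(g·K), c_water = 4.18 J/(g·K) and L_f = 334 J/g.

Net heat exchanged in the isolated system is zero:
ice -3.27→0 °C: 83.7·2.09·3.27 = 572.03
  fusion: m_ice L_f = 83.7·334 = 27956
  warm the meltwater: 349.87 T
  water cools: 946·4.18·(T − 79.6) = 3954.3(T − 79.6)
4304.1 T = 314761 − 28528 = 286233
T ≈ 66.50 °C. Since T > 0 °C, the all-ice-melts assumption holds.

T_f ≈ 66.5 °C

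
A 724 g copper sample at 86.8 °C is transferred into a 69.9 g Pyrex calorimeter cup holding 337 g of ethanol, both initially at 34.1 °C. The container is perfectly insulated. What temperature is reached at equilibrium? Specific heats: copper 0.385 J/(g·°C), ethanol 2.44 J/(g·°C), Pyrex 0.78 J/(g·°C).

Energy conservation, ΣQ = 0:
724×0.385×(T − 86.8) + 337×2.44×(T − 34.1) + 69.9×0.78×(T − 34.1) = 0
(278.74 + 822.28 + 54.52) T = 278.74×86.8 + 822.28×34.1 + 54.52×34.1
T = 54094/1155.5 ≈ 46.81 °C

T_f ≈ 46.8 °C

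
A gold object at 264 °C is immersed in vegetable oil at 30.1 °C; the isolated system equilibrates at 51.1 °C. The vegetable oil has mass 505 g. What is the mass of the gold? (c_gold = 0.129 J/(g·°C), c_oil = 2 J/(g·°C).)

m ≈ 772 g

Heat gained plus heat lost sum to zero:
m×0.129×(51.1 − 264) + 505×2×(51.1 − 30.1) = 0
-27.46 m = -21210
m = -21210/-27.46 ≈ 772.3 g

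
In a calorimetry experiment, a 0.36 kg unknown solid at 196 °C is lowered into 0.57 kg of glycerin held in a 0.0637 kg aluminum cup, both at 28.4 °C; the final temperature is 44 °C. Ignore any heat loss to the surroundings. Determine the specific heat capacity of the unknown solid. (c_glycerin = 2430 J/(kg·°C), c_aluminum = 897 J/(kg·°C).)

c ≈ 411 J/(kg·°C)

Net heat exchanged in the isolated system is zero:
0.36·c·(44 − 196) + 0.57·2430·(44 − 28.4) + 0.0637·897·(44 − 28.4) = 0
-54.72 c = -22499
c = -22499/-54.72 ≈ 411.2 J/(kg·°C)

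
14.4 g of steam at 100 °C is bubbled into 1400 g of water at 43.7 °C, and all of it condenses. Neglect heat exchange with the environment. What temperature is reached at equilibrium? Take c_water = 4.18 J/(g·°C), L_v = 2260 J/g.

Setting the total heat transfer to zero:
condense steam: −14.4·2260 = −32544; condensate cools 100→T: 14.4·4.18·(T − 100) = 60.19(T − 100); water warms: 1400·4.18·(T − 43.7) = 5852(T − 43.7)
5912.2 T = 32544 + 6019.2 + 255732 = 294296
T ≈ 49.78 °C, under the boiling point, so the assumption holds.

T_f ≈ 49.8 °C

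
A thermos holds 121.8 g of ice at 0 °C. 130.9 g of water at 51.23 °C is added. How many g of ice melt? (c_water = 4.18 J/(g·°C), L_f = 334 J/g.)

m_melted ≈ 83.9 g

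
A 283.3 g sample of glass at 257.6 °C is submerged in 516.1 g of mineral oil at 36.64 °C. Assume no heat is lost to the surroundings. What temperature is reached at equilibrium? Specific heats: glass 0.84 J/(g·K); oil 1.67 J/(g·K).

T_f ≈ 84.4 °C

Conservation of energy gives ΣQ = 0:
283.3*0.84*(T − 257.6) + 516.1*1.67*(T − 36.64) = 0
1099.9 T = 92881
T = 92881/1099.9 ≈ 84.45 °C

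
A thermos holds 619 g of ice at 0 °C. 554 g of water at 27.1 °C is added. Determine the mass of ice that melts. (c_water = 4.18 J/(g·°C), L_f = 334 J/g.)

Heat available from the water dropping to 0 °C: 554×4.18×27.1 = 62756 J.
Fully melting the ice requires m_ice L_f = 619×334 = 206746 J.
That's not enough to melt it all — equilibrium is at 0 °C with ice remaining.
Mass melted = 62756/334 ≈ 187.9 g.

m_melted ≈ 188 g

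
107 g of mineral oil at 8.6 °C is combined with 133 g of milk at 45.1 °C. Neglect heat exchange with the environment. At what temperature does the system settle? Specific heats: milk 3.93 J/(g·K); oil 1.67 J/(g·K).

T_f ≈ 35.8 °C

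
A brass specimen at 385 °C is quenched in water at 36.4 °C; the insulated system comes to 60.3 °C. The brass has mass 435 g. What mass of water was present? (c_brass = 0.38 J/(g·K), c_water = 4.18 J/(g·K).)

m ≈ 537 g

Conservation of energy gives ΣQ = 0:
435×0.38×(60.3 − 385) + m×4.18×(60.3 − 36.4) = 0
99.9 m = 53673
m = 53673/99.9 ≈ 537.3 g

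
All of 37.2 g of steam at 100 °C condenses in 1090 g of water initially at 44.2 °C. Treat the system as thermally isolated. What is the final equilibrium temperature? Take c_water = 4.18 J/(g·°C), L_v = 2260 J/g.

T_f ≈ 63.9 °C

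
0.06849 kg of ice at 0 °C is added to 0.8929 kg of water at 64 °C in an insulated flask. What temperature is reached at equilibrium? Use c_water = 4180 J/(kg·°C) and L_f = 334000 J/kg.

T_f ≈ 53.7 °C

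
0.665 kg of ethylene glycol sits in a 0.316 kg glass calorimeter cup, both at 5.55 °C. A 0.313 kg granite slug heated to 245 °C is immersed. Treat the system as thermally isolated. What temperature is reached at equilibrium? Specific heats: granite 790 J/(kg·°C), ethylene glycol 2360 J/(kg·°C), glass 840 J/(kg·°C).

T_f = Σ m_i c_i T_i / Σ m_i c_i:
T_f = (247.27×245 + 1569.4×5.55 + 265.44×5.55) / (247.27 + 1569.4 + 265.44)
    = 70765 / 2082.1 ≈ 33.99 °C

T_f ≈ 34.0 °C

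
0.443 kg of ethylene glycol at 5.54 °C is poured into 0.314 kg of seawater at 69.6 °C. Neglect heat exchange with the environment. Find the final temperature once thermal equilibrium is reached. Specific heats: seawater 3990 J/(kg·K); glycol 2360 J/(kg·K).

T_f ≈ 40.5 °C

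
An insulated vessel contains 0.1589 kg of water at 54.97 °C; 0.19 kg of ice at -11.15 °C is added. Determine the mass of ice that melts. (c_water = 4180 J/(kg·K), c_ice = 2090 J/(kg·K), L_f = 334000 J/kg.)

m_melted ≈ 0.0961 kg

Heat available from the water dropping to 0 °C: 0.1589·4180·54.97 = 36511 J.
Warming the ice to 0 °C takes 0.19·2090·11.15 = 4427.7 J, leaving 32084 J for melting.
Fully melting the ice requires m_ice L_f = 0.19·334000 = 63460 J.
Since 32084 < 63460 J, not all the ice melts; equilibrium is at 0 °C.
Mass melted = 32084/334000 ≈ 0.09606 kg.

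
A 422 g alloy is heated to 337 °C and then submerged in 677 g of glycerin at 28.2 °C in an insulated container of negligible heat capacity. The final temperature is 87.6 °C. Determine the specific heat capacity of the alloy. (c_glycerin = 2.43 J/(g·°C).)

c ≈ 0.928 J/(g·°C)

m_s c (T_s − T_f) = m_glycerin c_glycerin (T_f − T_0):
422·c·(337 − 87.6) = 677·2.43·(87.6 − 28.2)
105247 c = 97720  ⇒  c ≈ 0.9285 J/(g·°C)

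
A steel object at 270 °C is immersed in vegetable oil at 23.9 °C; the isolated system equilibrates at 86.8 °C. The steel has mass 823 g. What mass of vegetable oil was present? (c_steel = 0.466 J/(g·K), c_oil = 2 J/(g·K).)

Heat lost by the steel = heat gained by the oil:
823·0.466·(270 − 86.8) = m·2·(86.8 − 23.9)
125.8 m = 70260  ⇒  m ≈ 558.5 g

m ≈ 559 g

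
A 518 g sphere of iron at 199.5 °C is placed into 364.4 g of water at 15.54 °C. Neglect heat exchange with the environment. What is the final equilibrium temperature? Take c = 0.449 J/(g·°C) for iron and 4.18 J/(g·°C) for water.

T_f ≈ 39.9 °C

Conservation of energy gives ΣQ = 0:
518×0.449×(T − 199.5) + 364.4×4.18×(T − 15.54) = 0
(232.58 + 1523.2) T = 232.58×199.5 + 1523.2×15.54
T ≈ 39.91 °C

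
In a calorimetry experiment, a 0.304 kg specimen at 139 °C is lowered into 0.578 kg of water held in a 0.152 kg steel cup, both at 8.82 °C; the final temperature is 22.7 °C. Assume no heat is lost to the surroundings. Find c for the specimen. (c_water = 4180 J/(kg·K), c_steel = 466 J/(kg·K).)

c ≈ 976 J/(kg·K)

Setting the total heat transfer to zero:
0.304·c·(22.7 − 139) + 0.578·4180·(22.7 − 8.82) + 0.152·466·(22.7 − 8.82) = 0
-35.36 c = -34518
c = -34518/-35.36 ≈ 976.3 J/(kg·K)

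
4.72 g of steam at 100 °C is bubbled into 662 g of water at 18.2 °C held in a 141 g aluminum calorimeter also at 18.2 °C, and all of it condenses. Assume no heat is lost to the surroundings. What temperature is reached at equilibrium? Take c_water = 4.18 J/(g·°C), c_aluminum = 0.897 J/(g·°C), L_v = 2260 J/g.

T_f ≈ 22.4 °C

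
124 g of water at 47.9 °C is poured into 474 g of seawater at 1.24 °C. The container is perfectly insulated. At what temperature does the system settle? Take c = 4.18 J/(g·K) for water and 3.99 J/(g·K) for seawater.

T_f ≈ 11.3 °C

Set heat shed by the hot body equal to heat absorbed by the cold body:
124·4.18·(47.9 − T) = 474·3.99·(T − 1.24)
518.32(47.9 − T) = 1891.3(T − 1.24)
2409.6 T = 27173  ⇒  T ≈ 11.28 °C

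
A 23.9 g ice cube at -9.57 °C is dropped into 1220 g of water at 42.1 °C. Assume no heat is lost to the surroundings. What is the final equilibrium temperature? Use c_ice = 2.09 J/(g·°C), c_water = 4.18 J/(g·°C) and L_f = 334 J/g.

T_f ≈ 39.7 °C

Energy conservation, ΣQ = 0:
warm ice to 0 °C: 23.9×2.09×(0 − (-9.57)) = 478.03
  melt ice: 23.9×334 = 7982.6
  warm the meltwater: 99.9 T
  water: 5099.6(T − 42.1)
5199.5 T = 214693 − 8460.6 = 206233
T ≈ 39.66 °C (positive, so assuming full melt was valid).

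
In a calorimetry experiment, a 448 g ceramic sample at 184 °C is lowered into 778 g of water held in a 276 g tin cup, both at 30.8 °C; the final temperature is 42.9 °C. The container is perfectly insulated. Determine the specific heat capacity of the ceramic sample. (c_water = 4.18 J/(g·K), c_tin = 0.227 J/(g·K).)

Taking heat into each body as positive, Σ m c ΔT = 0:
448×c×(42.9 − 184) + 778×4.18×(42.9 − 30.8) + 276×0.227×(42.9 − 30.8) = 0
-63213 c = -40108
c = -40108/-63213 ≈ 0.6345 J/(g·K)

c ≈ 0.634 J/(g·K)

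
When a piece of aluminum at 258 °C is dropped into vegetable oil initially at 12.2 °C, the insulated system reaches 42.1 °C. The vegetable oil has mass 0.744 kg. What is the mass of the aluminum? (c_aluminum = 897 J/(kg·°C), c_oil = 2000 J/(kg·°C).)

m ≈ 0.23 kg

Heat lost by the aluminum = heat gained by the oil:
m·897·(258 − 42.1) = 0.744·2000·(42.1 − 12.2)
193662 m = 44491  ⇒  m ≈ 0.2297 kg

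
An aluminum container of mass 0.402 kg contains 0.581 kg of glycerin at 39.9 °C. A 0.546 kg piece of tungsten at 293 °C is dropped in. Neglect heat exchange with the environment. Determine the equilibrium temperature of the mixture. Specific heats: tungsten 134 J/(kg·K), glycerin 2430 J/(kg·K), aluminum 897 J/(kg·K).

T_f is the heat-capacity-weighted average of the initial temperatures:
T_f = (73.16*293 + 1411.8*39.9 + 360.59*39.9) / (73.16 + 1411.8 + 360.59)
    = 92157 / 1845.6 ≈ 49.93 °C

T_f ≈ 49.9 °C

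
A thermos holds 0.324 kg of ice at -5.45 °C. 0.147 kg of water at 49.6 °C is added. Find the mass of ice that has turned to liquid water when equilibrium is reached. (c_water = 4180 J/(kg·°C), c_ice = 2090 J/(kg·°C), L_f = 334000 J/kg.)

Heat available from the water dropping to 0 °C: 0.147×4180×49.6 = 30477 J.
Of that, 0.324×2090×5.45 = 3690.5 J goes to bring the ice to 0 °C, leaving 26787 J.
To melt every bit of ice: 0.324×334000 = 108216 J.
26787 J < 108216 J, so only part of the ice melts and the system sits at 0 °C.
m_melt = 26787 / L_f = 0.0802 kg.

m_melted ≈ 0.0802 kg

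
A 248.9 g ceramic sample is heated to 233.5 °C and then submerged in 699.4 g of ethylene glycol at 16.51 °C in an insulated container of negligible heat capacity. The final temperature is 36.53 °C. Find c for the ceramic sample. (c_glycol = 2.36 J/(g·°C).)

c ≈ 0.674 J/(g·°C)

Setting the total heat transfer to zero:
248.9·c·(36.53 − 233.5) + 699.4·2.36·(36.53 − 16.51) = 0
-49026 c = -33045
c = -33045/-49026 ≈ 0.674 J/(g·°C)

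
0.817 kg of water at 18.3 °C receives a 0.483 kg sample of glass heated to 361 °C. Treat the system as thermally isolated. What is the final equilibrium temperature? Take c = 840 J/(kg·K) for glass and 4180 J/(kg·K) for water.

Net heat exchanged in the isolated system is zero:
0.483×840×(T − 361) + 0.817×4180×(T − 18.3) = 0
405.72(T − 361) + 3415.1(T − 18.3) = 0
3820.8 T = 208961
T ≈ 54.69 °C

T_f ≈ 54.7 °C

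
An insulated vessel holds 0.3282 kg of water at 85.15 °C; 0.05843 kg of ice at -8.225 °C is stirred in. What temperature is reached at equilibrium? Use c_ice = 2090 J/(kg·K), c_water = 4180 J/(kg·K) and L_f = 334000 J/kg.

Net heat exchanged in the isolated system is zero:
ice -8.225→0 °C: 0.05843·2090·8.225 = 1004.4
  latent heat to melt: 0.05843·334000 = 19516
  meltwater 0→T: 0.05843·4180·T = 244.24 T
  water: 1371.9(T − 85.15)
1616.1 T = 116815 − 20520 = 96295
T ≈ 59.58 °C. Since T > 0 °C, the all-ice-melts assumption holds.

T_f ≈ 59.6 °C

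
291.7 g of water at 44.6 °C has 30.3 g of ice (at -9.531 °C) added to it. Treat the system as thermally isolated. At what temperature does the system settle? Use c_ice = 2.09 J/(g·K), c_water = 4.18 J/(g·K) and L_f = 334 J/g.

Sum of m c ΔT and latent-heat terms is zero:
warm ice to 0 °C: 30.3·2.09·(0 − (-9.531)) = 603.57
  fusion: m_ice L_f = 30.3·334 = 10120
  meltwater 0→T: 30.3·4.18·T = 126.65 T
  water: 1219.3(T − 44.6)
1346 T = 54381 − 10724 = 43657
T ≈ 32.44 °C (positive, so assuming full melt was valid).

T_f ≈ 32.4 °C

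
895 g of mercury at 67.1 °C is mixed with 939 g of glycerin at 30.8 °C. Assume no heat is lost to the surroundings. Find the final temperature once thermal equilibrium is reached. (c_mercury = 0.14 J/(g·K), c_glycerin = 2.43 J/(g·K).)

T_f ≈ 32.7 °C

T_f is the heat-capacity-weighted average of the initial temperatures:
T_f = (125.3·67.1 + 2281.8·30.8) / (125.3 + 2281.8)
    = 78686 / 2407.1 ≈ 32.69 °C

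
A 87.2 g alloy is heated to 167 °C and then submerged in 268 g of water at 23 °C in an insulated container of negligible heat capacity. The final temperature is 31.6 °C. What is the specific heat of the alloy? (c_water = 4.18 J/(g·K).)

c ≈ 0.816 J/(g·K)

m_s c (T_s − T_f) = m_water c_water (T_f − T_0):
87.2·c·(167 − 31.6) = 268·4.18·(31.6 − 23)
11807 c = 9634.1  ⇒  c ≈ 0.816 J/(g·K)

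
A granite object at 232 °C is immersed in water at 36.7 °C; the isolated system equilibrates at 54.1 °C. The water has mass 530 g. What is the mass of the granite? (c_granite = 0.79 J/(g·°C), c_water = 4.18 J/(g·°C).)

Heat lost by the granite = heat gained by the water:
m·0.79·(232 − 54.1) = 530·4.18·(54.1 − 36.7)
140.54 m = 38548  ⇒  m ≈ 274.3 g

m ≈ 274 g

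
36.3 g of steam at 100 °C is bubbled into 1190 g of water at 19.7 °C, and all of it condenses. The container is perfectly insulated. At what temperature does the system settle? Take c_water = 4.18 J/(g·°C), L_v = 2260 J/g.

T_f ≈ 38.1 °C

Heat gained plus heat lost sum to zero:
latent heat released on condensation: 36.3×2260 = 82038
  condensed water 100 °C→T: 151.73(T − 100)
  water warms: 1190×4.18×(T − 19.7) = 4974.2(T − 19.7)
5125.9 T = 82038 + 15173 + 97992 = 195203
T ≈ 38.08 °C, under the boiling point, so the assumption holds.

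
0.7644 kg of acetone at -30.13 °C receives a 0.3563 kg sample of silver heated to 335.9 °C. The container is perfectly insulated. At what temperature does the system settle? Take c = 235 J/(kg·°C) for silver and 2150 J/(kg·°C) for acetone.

T_f ≈ -12.4 °C

Taking heat into each body as positive, Σ m c ΔT = 0:
0.3563×235×(T − 335.9) + 0.7644×2150×(T − (-30.13)) = 0
(83.73 + 1643.5) T = 83.73×335.9 + 1643.5×(-30.13)
T ≈ -12.39 °C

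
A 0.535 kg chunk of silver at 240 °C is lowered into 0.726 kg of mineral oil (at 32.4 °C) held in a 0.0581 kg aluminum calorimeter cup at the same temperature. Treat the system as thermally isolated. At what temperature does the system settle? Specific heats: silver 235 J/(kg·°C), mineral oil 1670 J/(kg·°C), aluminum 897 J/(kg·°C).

T_f ≈ 51.2 °C

Taking heat into each body as positive, Σ m c ΔT = 0:
0.535*235*(T − 240) + 0.726*1670*(T − 32.4) + 0.0581*897*(T − 32.4) = 0
(125.73 + 1212.4 + 52.12) T = 125.73*240 + 1212.4*32.4 + 52.12*32.4
T = 71145/1390.3 ≈ 51.17 °C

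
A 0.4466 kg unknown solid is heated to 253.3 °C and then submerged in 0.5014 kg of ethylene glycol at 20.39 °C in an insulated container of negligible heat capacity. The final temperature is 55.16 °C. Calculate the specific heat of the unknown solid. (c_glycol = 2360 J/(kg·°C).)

m_s c (T_s − T_f) = m_glycol c_glycol (T_f − T_0):
0.4466×c×(253.3 − 55.16) = 0.5014×2360×(55.16 − 20.39)
88.49 c = 41143  ⇒  c ≈ 465 J/(kg·°C)

c ≈ 465 J/(kg·°C)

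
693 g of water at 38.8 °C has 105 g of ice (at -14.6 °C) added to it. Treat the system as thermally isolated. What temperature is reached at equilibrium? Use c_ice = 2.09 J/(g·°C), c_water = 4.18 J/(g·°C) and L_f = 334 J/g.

T_f ≈ 22.2 °C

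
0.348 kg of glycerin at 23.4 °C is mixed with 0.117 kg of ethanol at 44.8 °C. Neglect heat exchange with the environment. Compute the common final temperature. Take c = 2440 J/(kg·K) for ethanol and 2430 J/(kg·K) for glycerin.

T_f ≈ 28.8 °C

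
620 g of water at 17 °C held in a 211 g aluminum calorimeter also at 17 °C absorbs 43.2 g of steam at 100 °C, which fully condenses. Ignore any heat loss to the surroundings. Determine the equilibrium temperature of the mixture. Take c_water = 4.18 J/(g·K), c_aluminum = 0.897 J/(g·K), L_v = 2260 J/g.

Net heat exchanged in the isolated system is zero:
latent heat released on condensation: 43.2·2260 = 97632
  condensate cools 100→T: 43.2·4.18·(T − 100) = 180.58(T − 100)
  original water: 2591.6(T − 17)
  cup: 189.27(T − 17)
2961.4 T = 97632 + 18058 + 47275 = 162964
T ≈ 55.03 °C — below 100 °C, confirming all the steam condensed.

T_f ≈ 55.0 °C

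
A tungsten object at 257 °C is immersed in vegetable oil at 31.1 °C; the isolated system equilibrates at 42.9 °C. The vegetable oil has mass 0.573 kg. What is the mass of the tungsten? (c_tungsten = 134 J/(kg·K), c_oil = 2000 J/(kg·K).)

Setting the total heat transfer to zero:
m×134×(42.9 − 257) + 0.573×2000×(42.9 − 31.1) = 0
-28689 m = -13523
m = -13523/-28689 ≈ 0.4714 kg

m ≈ 0.471 kg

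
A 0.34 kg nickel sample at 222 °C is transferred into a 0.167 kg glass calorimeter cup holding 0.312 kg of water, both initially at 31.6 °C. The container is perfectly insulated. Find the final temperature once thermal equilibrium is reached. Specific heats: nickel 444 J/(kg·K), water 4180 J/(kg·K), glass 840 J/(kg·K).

T_f ≈ 49.6 °C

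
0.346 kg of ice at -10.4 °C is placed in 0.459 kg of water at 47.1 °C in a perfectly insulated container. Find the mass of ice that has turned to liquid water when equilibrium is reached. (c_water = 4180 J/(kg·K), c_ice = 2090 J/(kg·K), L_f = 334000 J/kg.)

m_melted ≈ 0.248 kg

Cooling the water to 0 °C releases 0.459×4180×47.1 = 90367 J.
Of that, 0.346×2090×10.4 = 7520.7 J goes to bring the ice to 0 °C, leaving 82846 J.
To melt every bit of ice: 0.346×334000 = 115564 J.
Since 82846 < 115564 J, not all the ice melts; equilibrium is at 0 °C.
m_melt = 82846 / L_f = 0.248 kg.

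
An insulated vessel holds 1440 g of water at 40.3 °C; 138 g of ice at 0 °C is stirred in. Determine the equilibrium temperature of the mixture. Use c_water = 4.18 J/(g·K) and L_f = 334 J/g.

T_f ≈ 29.8 °C

Energy balance with sensible and latent terms:
fusion: m_ice L_f = 138·334 = 46092; meltwater 0→T: 138·4.18·T = 576.84 T; water cools: 1440·4.18·(T − 40.3) = 6019.2(T − 40.3)
6596 T = 242574 − 46092 = 196482
T ≈ 29.79 °C — above 0 °C, consistent with complete melting.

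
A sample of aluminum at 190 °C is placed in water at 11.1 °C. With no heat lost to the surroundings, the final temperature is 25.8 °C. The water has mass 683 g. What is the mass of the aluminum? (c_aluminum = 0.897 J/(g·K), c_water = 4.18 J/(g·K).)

Heat lost by the aluminum = heat gained by the water:
m×0.897×(190 − 25.8) = 683×4.18×(25.8 − 11.1)
147.29 m = 41968  ⇒  m ≈ 284.9 g

m ≈ 285 g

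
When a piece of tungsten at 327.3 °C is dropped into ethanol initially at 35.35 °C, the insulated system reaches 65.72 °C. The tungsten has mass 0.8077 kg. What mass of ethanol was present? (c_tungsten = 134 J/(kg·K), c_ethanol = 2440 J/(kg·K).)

Heat gained plus heat lost sum to zero:
0.8077·134·(65.72 − 327.3) + m·2440·(65.72 − 35.35) = 0
74103 m = 28311
m = 28311/74103 ≈ 0.3821 kg

m ≈ 0.382 kg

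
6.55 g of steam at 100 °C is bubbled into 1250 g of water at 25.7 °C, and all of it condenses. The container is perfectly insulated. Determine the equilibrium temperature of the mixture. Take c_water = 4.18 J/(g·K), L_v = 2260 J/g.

T_f ≈ 28.9 °C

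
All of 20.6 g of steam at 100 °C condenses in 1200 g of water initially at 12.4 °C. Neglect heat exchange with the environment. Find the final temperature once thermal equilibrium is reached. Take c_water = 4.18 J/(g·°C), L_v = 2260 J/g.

T_f ≈ 23.0 °C

Taking heat into each body as positive, Σ m c ΔT = 0:
condense steam: −20.6×2260 = −46556
  condensate cools 100→T: 20.6×4.18×(T − 100) = 86.11(T − 100)
  water warms: 1200×4.18×(T − 12.4) = 5016(T − 12.4)
5102.1 T = 46556 + 8610.8 + 62198 = 117365
T ≈ 23.00 °C — below 100 °C, confirming all the steam condensed.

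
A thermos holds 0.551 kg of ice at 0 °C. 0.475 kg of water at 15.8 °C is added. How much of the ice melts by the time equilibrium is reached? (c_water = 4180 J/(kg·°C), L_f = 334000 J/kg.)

m_melted ≈ 0.0939 kg

Heat available from the water dropping to 0 °C: 0.475·4180·15.8 = 31371 J.
Melting all 0.551 kg of ice would need 0.551·334000 = 184034 J.
Since 31371 < 184034 J, not all the ice melts; equilibrium is at 0 °C.
m_melted·334000 = 31371  ⇒  m_melted ≈ 0.09392 kg.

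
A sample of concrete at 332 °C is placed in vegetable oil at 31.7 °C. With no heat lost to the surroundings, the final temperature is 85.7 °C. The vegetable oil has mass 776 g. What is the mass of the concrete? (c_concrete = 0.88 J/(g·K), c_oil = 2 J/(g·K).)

m ≈ 387 g

Heat lost by the concrete = heat gained by the oil:
m·0.88·(332 − 85.7) = 776·2·(85.7 − 31.7)
216.74 m = 83808  ⇒  m ≈ 386.7 g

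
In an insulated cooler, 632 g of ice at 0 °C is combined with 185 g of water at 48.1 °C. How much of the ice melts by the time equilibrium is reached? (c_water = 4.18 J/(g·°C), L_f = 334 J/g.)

m_melted ≈ 111 g

Cooling the water to 0 °C releases 185×4.18×48.1 = 37196 J.
Fully melting the ice requires m_ice L_f = 632×334 = 211088 J.
That's not enough to melt it all — equilibrium is at 0 °C with ice remaining.
Mass melted = 37196/334 ≈ 111.4 g.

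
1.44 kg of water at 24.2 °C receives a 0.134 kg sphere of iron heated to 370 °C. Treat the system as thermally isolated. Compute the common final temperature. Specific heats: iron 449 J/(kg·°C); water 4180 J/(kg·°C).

T_f ≈ 27.6 °C

Net heat exchanged in the isolated system is zero:
0.134*449*(T − 370) + 1.44*4180*(T − 24.2) = 0
6079.4 T = 167926
T ≈ 27.62 °C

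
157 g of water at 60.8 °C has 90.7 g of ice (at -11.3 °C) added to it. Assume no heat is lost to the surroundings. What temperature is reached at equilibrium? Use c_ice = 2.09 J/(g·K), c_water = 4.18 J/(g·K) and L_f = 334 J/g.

T_f ≈ 7.2 °C

Conservation of energy gives ΣQ = 0:
ice -11.3→0 °C: 90.7·2.09·11.3 = 2142.1; fusion: m_ice L_f = 90.7·334 = 30294; meltwater 0→T: 90.7·4.18·T = 379.13 T; water: 656.26(T − 60.8)
1035.4 T = 39901 − 32436 = 7464.7
T ≈ 7.21 °C (positive, so assuming full melt was valid).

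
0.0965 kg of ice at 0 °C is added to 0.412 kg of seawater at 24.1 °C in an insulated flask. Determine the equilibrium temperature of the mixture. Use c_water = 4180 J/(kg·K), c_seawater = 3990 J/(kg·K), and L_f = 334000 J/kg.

Energy balance with sensible and latent terms:
latent heat to melt: 0.0965·334000 = 32231; warm the meltwater: 403.37 T; seawater: 1643.9(T − 24.1)
2047.2 T = 39618 − 32231 = 7386.5
T ≈ 3.61 °C (positive, so assuming full melt was valid).

T_f ≈ 3.6 °C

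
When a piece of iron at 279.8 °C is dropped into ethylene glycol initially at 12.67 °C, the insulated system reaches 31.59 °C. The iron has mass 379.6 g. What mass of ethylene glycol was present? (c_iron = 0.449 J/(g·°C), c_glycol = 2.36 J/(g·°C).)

|Q_iron| = |Q_glycol|:
379.6×0.449×(279.8 − 31.59) = m×2.36×(31.59 − 12.67)
44.65 m = 42305  ⇒  m ≈ 947.5 g

m ≈ 947 g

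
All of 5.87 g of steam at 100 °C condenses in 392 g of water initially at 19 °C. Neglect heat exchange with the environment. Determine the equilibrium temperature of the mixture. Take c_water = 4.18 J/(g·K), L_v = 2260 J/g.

Conservation of energy gives ΣQ = 0:
condense steam: −5.87·2260 = −13266; condensate cools 100→T: 5.87·4.18·(T − 100) = 24.54(T − 100); water warms: 392·4.18·(T − 19) = 1638.6(T − 19)
1663.1 T = 13266 + 2453.7 + 31133 = 46852
T ≈ 28.17 °C, under the boiling point, so the assumption holds.

T_f ≈ 28.2 °C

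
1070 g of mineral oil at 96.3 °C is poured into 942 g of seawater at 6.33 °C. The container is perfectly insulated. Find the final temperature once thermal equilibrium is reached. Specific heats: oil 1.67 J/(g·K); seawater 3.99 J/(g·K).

T_f ≈ 35.3 °C

Set heat shed by the hot body equal to heat absorbed by the cold body:
1070·1.67·(96.3 − T) = 942·3.99·(T − 6.33)
1786.9(96.3 − T) = 3758.6(T − 6.33)
5545.5 T = 195870  ⇒  T ≈ 35.32 °C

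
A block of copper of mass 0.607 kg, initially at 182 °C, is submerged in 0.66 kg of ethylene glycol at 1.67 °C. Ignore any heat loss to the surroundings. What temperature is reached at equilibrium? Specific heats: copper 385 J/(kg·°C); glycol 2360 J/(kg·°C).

T_f ≈ 25.2 °C

Taking heat into each body as positive, Σ m c ΔT = 0:
0.607·385·(T − 182) + 0.66·2360·(T − 1.67) = 0
(233.69 + 1557.6) T = 233.69·182 + 1557.6·1.67
T = 45134 / 1791.3 = 25.2 °C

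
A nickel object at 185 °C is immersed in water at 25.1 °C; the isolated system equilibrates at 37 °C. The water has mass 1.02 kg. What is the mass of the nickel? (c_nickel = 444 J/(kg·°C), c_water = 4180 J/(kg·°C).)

m ≈ 0.772 kg

Taking heat into each body as positive, Σ m c ΔT = 0:
m×444×(37 − 185) + 1.02×4180×(37 − 25.1) = 0
-65712 m = -50737
m = -50737/-65712 ≈ 0.7721 kg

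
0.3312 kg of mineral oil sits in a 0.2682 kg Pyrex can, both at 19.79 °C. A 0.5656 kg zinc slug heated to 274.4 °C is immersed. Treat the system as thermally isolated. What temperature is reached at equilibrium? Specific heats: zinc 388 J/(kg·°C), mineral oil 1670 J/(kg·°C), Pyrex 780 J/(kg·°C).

T_f ≈ 76.7 °C

Setting the total heat transfer to zero:
0.5656×388×(T − 274.4) + 0.3312×1670×(T − 19.79) + 0.2682×780×(T − 19.79) = 0
(219.45 + 553.1 + 209.2) T = 219.45×274.4 + 553.1×19.79 + 209.2×19.79
T ≈ 76.70 °C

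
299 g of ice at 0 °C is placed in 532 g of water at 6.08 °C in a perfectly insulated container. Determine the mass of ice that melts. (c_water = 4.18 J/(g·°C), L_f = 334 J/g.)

m_melted ≈ 40.5 g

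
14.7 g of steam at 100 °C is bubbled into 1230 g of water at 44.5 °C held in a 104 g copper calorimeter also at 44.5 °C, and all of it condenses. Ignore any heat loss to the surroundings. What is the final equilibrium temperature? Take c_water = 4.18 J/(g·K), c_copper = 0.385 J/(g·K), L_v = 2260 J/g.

T_f ≈ 51.5 °C

Setting the total heat transfer to zero:
latent heat released on condensation: 14.7×2260 = 33222; condensate cools 100→T: 14.7×4.18×(T − 100) = 61.45(T − 100); original water: 5141.4(T − 44.5); copper cup: 104×0.385×(T − 44.5) = 40.04(T − 44.5)
5242.9 T = 33222 + 6144.6 + 230574 = 269941
T ≈ 51.49 °C — below 100 °C, confirming all the steam condensed.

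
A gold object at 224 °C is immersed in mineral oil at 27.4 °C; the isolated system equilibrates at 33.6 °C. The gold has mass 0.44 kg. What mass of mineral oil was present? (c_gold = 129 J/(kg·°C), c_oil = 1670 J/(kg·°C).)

m ≈ 1.04 kg

Setting the total heat transfer to zero:
0.44·129·(33.6 − 224) + m·1670·(33.6 − 27.4) = 0
10354 m = 10807
m = 10807/10354 ≈ 1.044 kg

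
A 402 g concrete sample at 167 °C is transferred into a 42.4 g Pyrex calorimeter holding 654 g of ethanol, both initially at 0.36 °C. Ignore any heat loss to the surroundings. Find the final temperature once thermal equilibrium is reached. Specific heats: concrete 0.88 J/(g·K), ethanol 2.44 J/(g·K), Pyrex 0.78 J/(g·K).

T_f ≈ 30.1 °C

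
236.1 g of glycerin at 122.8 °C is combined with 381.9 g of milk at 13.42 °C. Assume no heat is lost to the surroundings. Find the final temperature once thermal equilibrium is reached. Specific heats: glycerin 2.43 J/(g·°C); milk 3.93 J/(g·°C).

T_f ≈ 43.7 °C

Heat gained plus heat lost sum to zero:
236.1×2.43×(T − 122.8) + 381.9×3.93×(T − 13.42) = 0
573.72(T − 122.8) + 1500.9(T − 13.42) = 0
2074.6 T = 90595
T = 90595/2074.6 ≈ 43.67 °C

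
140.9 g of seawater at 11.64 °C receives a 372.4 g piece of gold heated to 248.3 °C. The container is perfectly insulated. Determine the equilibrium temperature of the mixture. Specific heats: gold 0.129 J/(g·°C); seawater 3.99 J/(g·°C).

Heat lost by the gold equals heat gained by the seawater:
372.4×0.129×(248.3 − T) = 140.9×3.99×(T − 11.64)
48.04(248.3 − T) = 562.19(T − 11.64)
610.23 T = 18472  ⇒  T ≈ 30.27 °C

T_f ≈ 30.3 °C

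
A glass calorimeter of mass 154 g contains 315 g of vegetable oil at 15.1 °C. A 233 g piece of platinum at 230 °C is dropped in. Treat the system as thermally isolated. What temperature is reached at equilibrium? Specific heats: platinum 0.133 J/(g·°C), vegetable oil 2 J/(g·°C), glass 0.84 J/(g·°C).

Heat gained plus heat lost sum to zero:
233*0.133*(T − 230) + 315*2*(T − 15.1) + 154*0.84*(T − 15.1) = 0
(30.99 + 630 + 129.36) T = 30.99*230 + 630*15.1 + 129.36*15.1
T ≈ 23.53 °C

T_f ≈ 23.5 °C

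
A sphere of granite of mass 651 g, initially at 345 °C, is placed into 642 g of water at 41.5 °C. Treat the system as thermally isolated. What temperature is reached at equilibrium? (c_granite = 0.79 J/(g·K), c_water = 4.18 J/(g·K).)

T_f ≈ 90.3 °C

With ΣQ=0 the equilibrium temperature is the m·c-weighted mean:
T_f = (514.29×345 + 2683.6×41.5) / (514.29 + 2683.6)
    = 288798 / 3197.8 ≈ 90.31 °C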